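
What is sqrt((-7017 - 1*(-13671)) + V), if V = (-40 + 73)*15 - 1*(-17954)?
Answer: sqrt(25103) ≈ 158.44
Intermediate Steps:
V = 18449 (V = 33*15 + 17954 = 495 + 17954 = 18449)
sqrt((-7017 - 1*(-13671)) + V) = sqrt((-7017 - 1*(-13671)) + 18449) = sqrt((-7017 + 13671) + 18449) = sqrt(6654 + 18449) = sqrt(25103)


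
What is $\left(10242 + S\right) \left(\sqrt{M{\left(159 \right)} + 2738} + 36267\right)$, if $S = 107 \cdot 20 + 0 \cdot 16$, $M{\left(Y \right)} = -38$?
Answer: $449057994 + 371460 \sqrt{3} \approx 4.497 \cdot 10^{8}$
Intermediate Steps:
$S = 2140$ ($S = 2140 + 0 = 2140$)
$\left(10242 + S\right) \left(\sqrt{M{\left(159 \right)} + 2738} + 36267\right) = \left(10242 + 2140\right) \left(\sqrt{-38 + 2738} + 36267\right) = 12382 \left(\sqrt{2700} + 36267\right) = 12382 \left(30 \sqrt{3} + 36267\right) = 12382 \left(36267 + 30 \sqrt{3}\right) = 449057994 + 371460 \sqrt{3}$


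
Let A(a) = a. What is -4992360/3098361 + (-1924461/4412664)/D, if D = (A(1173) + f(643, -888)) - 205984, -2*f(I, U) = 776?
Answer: -167423978326313057/103906891560815448 ≈ -1.6113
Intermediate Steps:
f(I, U) = -388 (f(I, U) = -½*776 = -388)
D = -205199 (D = (1173 - 388) - 205984 = 785 - 205984 = -205199)
-4992360/3098361 + (-1924461/4412664)/D = -4992360/3098361 - 1924461/4412664/(-205199) = -4992360*1/3098361 - 1924461*1/4412664*(-1/205199) = -1664120/1032787 - 213829/490296*(-1/205199) = -1664120/1032787 + 213829/100608248904 = -167423978326313057/103906891560815448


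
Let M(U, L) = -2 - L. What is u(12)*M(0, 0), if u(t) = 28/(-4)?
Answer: 14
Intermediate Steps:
u(t) = -7 (u(t) = 28*(-¼) = -7)
u(12)*M(0, 0) = -7*(-2 - 1*0) = -7*(-2 + 0) = -7*(-2) = 14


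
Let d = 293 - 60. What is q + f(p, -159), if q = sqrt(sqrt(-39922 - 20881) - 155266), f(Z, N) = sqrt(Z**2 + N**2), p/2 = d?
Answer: sqrt(242437) + sqrt(-155266 + I*sqrt(60803)) ≈ 492.69 + 394.04*I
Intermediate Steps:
d = 233
p = 466 (p = 2*233 = 466)
f(Z, N) = sqrt(N**2 + Z**2)
q = sqrt(-155266 + I*sqrt(60803)) (q = sqrt(sqrt(-60803) - 155266) = sqrt(I*sqrt(60803) - 155266) = sqrt(-155266 + I*sqrt(60803)) ≈ 0.313 + 394.04*I)
q + f(p, -159) = sqrt(-155266 + I*sqrt(60803)) + sqrt((-159)**2 + 466**2) = sqrt(-155266 + I*sqrt(60803)) + sqrt(25281 + 217156) = sqrt(-155266 + I*sqrt(60803)) + sqrt(242437) = sqrt(242437) + sqrt(-155266 + I*sqrt(60803))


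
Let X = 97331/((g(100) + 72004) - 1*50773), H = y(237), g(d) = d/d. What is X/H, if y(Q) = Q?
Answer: 97331/5031984 ≈ 0.019342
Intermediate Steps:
g(d) = 1
H = 237
X = 97331/21232 (X = 97331/((1 + 72004) - 1*50773) = 97331/(72005 - 50773) = 97331/21232 ≈ 4.5842)
X/H = (97331/21232)/237 = (97331/21232)*(1/237) = 97331/5031984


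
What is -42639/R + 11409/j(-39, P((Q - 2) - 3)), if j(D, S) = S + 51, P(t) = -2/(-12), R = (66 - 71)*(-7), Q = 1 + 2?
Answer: -10694283/10745 ≈ -995.28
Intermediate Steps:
Q = 3
R = 35 (R = -5*(-7) = 35)
P(t) = ⅙ (P(t) = -2*(-1/12) = ⅙)
j(D, S) = 51 + S
-42639/R + 11409/j(-39, P((Q - 2) - 3)) = -42639/35 + 11409/(51 + ⅙) = -42639*1/35 + 11409/(307/6) = -42639/35 + 11409*(6/307) = -42639/35 + 68454/307 = -10694283/10745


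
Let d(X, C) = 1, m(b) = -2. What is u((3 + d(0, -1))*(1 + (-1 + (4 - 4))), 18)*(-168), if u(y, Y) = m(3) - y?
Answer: 336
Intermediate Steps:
u(y, Y) = -2 - y
u((3 + d(0, -1))*(1 + (-1 + (4 - 4))), 18)*(-168) = (-2 - (3 + 1)*(1 + (-1 + (4 - 4))))*(-168) = (-2 - 4*(1 + (-1 + 0)))*(-168) = (-2 - 4*(1 - 1))*(-168) = (-2 - 4*0)*(-168) = (-2 - 1*0)*(-168) = (-2 + 0)*(-168) = -2*(-168) = 336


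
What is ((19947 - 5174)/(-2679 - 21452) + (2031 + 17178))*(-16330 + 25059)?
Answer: 4046045182774/24131 ≈ 1.6767e+8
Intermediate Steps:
((19947 - 5174)/(-2679 - 21452) + (2031 + 17178))*(-16330 + 25059) = (14773/(-24131) + 19209)*8729 = (14773*(-1/24131) + 19209)*8729 = (-14773/24131 + 19209)*8729 = (463517606/24131)*8729 = 4046045182774/24131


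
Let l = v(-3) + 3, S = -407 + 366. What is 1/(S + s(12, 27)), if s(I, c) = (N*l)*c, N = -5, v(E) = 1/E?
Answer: -1/401 ≈ -0.0024938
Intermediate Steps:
S = -41
l = 8/3 (l = 1/(-3) + 3 = -⅓ + 3 = 8/3 ≈ 2.6667)
s(I, c) = -40*c/3 (s(I, c) = (-5*8/3)*c = -40*c/3)
1/(S + s(12, 27)) = 1/(-41 - 40/3*27) = 1/(-41 - 360) = 1/(-401) = -1/401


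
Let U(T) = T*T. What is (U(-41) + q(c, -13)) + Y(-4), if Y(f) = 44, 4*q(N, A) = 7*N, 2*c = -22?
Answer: 6823/4 ≈ 1705.8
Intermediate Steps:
c = -11 (c = (½)*(-22) = -11)
U(T) = T²
q(N, A) = 7*N/4 (q(N, A) = (7*N)/4 = 7*N/4)
(U(-41) + q(c, -13)) + Y(-4) = ((-41)² + (7/4)*(-11)) + 44 = (1681 - 77/4) + 44 = 6647/4 + 44 = 6823/4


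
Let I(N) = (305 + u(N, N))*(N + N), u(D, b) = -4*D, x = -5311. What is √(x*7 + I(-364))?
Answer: I*√1319185 ≈ 1148.6*I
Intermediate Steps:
I(N) = 2*N*(305 - 4*N) (I(N) = (305 - 4*N)*(N + N) = (305 - 4*N)*(2*N) = 2*N*(305 - 4*N))
√(x*7 + I(-364)) = √(-5311*7 + 2*(-364)*(305 - 4*(-364))) = √(-37177 + 2*(-364)*(305 + 1456)) = √(-37177 + 2*(-364)*1761) = √(-37177 - 1282008) = √(-1319185) = I*√1319185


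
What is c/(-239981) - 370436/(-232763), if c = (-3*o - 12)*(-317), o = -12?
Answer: 90668462620/55858697503 ≈ 1.6232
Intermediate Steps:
c = -7608 (c = (-3*(-12) - 12)*(-317) = (36 - 12)*(-317) = 24*(-317) = -7608)
c/(-239981) - 370436/(-232763) = -7608/(-239981) - 370436/(-232763) = -7608*(-1/239981) - 370436*(-1/232763) = 7608/239981 + 370436/232763 = 90668462620/55858697503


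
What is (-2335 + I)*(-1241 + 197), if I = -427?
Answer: 2883528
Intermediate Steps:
(-2335 + I)*(-1241 + 197) = (-2335 - 427)*(-1241 + 197) = -2762*(-1044) = 2883528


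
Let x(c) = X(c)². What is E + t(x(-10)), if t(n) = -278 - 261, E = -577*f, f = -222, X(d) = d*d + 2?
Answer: 127555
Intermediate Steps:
X(d) = 2 + d² (X(d) = d² + 2 = 2 + d²)
x(c) = (2 + c²)²
E = 128094 (E = -577*(-222) = 128094)
t(n) = -539
E + t(x(-10)) = 128094 - 539 = 127555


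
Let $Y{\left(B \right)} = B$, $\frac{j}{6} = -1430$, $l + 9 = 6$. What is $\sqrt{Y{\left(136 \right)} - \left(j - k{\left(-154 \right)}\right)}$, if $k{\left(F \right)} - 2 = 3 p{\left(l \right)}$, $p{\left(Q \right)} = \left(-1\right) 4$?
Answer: $\sqrt{8706} \approx 93.306$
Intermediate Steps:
$l = -3$ ($l = -9 + 6 = -3$)
$j = -8580$ ($j = 6 \left(-1430\right) = -8580$)
$p{\left(Q \right)} = -4$
$k{\left(F \right)} = -10$ ($k{\left(F \right)} = 2 + 3 \left(-4\right) = 2 - 12 = -10$)
$\sqrt{Y{\left(136 \right)} - \left(j - k{\left(-154 \right)}\right)} = \sqrt{136 - -8570} = \sqrt{136 + \left(-10 + 8580\right)} = \sqrt{136 + 8570} = \sqrt{8706}$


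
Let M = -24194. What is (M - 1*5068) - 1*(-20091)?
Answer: -9171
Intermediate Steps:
(M - 1*5068) - 1*(-20091) = (-24194 - 1*5068) - 1*(-20091) = (-24194 - 5068) + 20091 = -29262 + 20091 = -9171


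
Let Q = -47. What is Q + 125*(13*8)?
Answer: 12953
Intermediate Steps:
Q + 125*(13*8) = -47 + 125*(13*8) = -47 + 125*104 = -47 + 13000 = 12953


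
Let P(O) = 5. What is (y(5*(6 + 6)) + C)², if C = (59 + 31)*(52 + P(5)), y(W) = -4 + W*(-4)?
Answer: 23872996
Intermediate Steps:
y(W) = -4 - 4*W
C = 5130 (C = (59 + 31)*(52 + 5) = 90*57 = 5130)
(y(5*(6 + 6)) + C)² = ((-4 - 20*(6 + 6)) + 5130)² = ((-4 - 20*12) + 5130)² = ((-4 - 4*60) + 5130)² = ((-4 - 240) + 5130)² = (-244 + 5130)² = 4886² = 23872996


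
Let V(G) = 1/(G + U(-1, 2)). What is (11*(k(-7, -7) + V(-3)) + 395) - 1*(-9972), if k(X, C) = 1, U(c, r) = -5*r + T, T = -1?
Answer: 145281/14 ≈ 10377.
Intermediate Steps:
U(c, r) = -1 - 5*r (U(c, r) = -5*r - 1 = -1 - 5*r)
V(G) = 1/(-11 + G) (V(G) = 1/(G + (-1 - 5*2)) = 1/(G + (-1 - 10)) = 1/(G - 11) = 1/(-11 + G))
(11*(k(-7, -7) + V(-3)) + 395) - 1*(-9972) = (11*(1 + 1/(-11 - 3)) + 395) - 1*(-9972) = (11*(1 + 1/(-14)) + 395) + 9972 = (11*(1 - 1/14) + 395) + 9972 = (11*(13/14) + 395) + 9972 = (143/14 + 395) + 9972 = 5673/14 + 9972 = 145281/14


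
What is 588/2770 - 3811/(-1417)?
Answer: 5694833/1962545 ≈ 2.9018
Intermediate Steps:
588/2770 - 3811/(-1417) = 588*(1/2770) - 3811*(-1/1417) = 294/1385 + 3811/1417 = 5694833/1962545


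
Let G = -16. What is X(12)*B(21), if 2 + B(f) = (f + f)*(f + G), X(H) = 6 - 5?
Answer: 208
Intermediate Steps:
X(H) = 1
B(f) = -2 + 2*f*(-16 + f) (B(f) = -2 + (f + f)*(f - 16) = -2 + (2*f)*(-16 + f) = -2 + 2*f*(-16 + f))
X(12)*B(21) = 1*(-2 - 32*21 + 2*21²) = 1*(-2 - 672 + 2*441) = 1*(-2 - 672 + 882) = 1*208 = 208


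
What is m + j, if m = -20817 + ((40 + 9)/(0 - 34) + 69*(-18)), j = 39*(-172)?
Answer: -978127/34 ≈ -28768.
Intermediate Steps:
j = -6708
m = -750055/34 (m = -20817 + (49/(-34) - 1242) = -20817 + (49*(-1/34) - 1242) = -20817 + (-49/34 - 1242) = -20817 - 42277/34 = -750055/34 ≈ -22060.)
m + j = -750055/34 - 6708 = -978127/34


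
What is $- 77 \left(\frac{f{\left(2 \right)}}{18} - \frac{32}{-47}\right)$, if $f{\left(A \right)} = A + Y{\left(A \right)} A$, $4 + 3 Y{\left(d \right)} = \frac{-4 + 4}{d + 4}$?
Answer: $- \frac{62909}{1269} \approx -49.574$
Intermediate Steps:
$Y{\left(d \right)} = - \frac{4}{3}$ ($Y{\left(d \right)} = - \frac{4}{3} + \frac{\left(-4 + 4\right) \frac{1}{d + 4}}{3} = - \frac{4}{3} + \frac{0 \frac{1}{4 + d}}{3} = - \frac{4}{3} + \frac{1}{3} \cdot 0 = - \frac{4}{3} + 0 = - \frac{4}{3}$)
$f{\left(A \right)} = - \frac{A}{3}$ ($f{\left(A \right)} = A - \frac{4 A}{3} = - \frac{A}{3}$)
$- 77 \left(\frac{f{\left(2 \right)}}{18} - \frac{32}{-47}\right) = - 77 \left(\frac{\left(- \frac{1}{3}\right) 2}{18} - \frac{32}{-47}\right) = - 77 \left(\left(- \frac{2}{3}\right) \frac{1}{18} - - \frac{32}{47}\right) = - 77 \left(- \frac{1}{27} + \frac{32}{47}\right) = \left(-77\right) \frac{817}{1269} = - \frac{62909}{1269}$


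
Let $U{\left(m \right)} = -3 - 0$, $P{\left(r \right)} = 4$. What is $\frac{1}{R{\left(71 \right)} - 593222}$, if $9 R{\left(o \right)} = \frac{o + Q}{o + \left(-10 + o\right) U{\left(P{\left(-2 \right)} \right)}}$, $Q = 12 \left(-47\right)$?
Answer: $- \frac{1008}{597967283} \approx -1.6857 \cdot 10^{-6}$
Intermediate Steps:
$U{\left(m \right)} = -3$ ($U{\left(m \right)} = -3 + 0 = -3$)
$Q = -564$
$R{\left(o \right)} = \frac{-564 + o}{9 \left(30 - 2 o\right)}$ ($R{\left(o \right)} = \frac{\left(o - 564\right) \frac{1}{o + \left(-10 + o\right) \left(-3\right)}}{9} = \frac{\left(-564 + o\right) \frac{1}{o - \left(-30 + 3 o\right)}}{9} = \frac{\left(-564 + o\right) \frac{1}{30 - 2 o}}{9} = \frac{\frac{1}{30 - 2 o} \left(-564 + o\right)}{9} = \frac{-564 + o}{9 \left(30 - 2 o\right)}$)
$\frac{1}{R{\left(71 \right)} - 593222} = \frac{1}{\frac{-564 + 71}{18 \left(15 - 71\right)} - 593222} = \frac{1}{\frac{1}{18} \frac{1}{15 - 71} \left(-493\right) - 593222} = \frac{1}{\frac{1}{18} \frac{1}{-56} \left(-493\right) - 593222} = \frac{1}{\frac{1}{18} \left(- \frac{1}{56}\right) \left(-493\right) - 593222} = \frac{1}{\frac{493}{1008} - 593222} = \frac{1}{- \frac{597967283}{1008}} = - \frac{1008}{597967283}$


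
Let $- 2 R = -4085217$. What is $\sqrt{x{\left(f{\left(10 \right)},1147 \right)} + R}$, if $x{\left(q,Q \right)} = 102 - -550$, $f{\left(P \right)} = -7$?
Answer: $\frac{\sqrt{8173042}}{2} \approx 1429.4$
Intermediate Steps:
$R = \frac{4085217}{2}$ ($R = \left(- \frac{1}{2}\right) \left(-4085217\right) = \frac{4085217}{2} \approx 2.0426 \cdot 10^{6}$)
$x{\left(q,Q \right)} = 652$ ($x{\left(q,Q \right)} = 102 + 550 = 652$)
$\sqrt{x{\left(f{\left(10 \right)},1147 \right)} + R} = \sqrt{652 + \frac{4085217}{2}} = \sqrt{\frac{4086521}{2}} = \frac{\sqrt{8173042}}{2}$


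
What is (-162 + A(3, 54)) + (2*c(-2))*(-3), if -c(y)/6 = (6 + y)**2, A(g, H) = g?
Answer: 417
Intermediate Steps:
c(y) = -6*(6 + y)**2
(-162 + A(3, 54)) + (2*c(-2))*(-3) = (-162 + 3) + (2*(-6*(6 - 2)**2))*(-3) = -159 + (2*(-6*4**2))*(-3) = -159 + (2*(-6*16))*(-3) = -159 + (2*(-96))*(-3) = -159 - 192*(-3) = -159 + 576 = 417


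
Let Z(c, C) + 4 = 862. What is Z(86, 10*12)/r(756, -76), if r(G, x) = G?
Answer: 143/126 ≈ 1.1349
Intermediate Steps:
Z(c, C) = 858 (Z(c, C) = -4 + 862 = 858)
Z(86, 10*12)/r(756, -76) = 858/756 = 858*(1/756) = 143/126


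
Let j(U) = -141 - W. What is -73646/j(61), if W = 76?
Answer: 73646/217 ≈ 339.38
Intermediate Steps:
j(U) = -217 (j(U) = -141 - 1*76 = -141 - 76 = -217)
-73646/j(61) = -73646/(-217) = -73646*(-1/217) = 73646/217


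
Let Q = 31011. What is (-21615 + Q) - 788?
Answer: 8608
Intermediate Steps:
(-21615 + Q) - 788 = (-21615 + 31011) - 788 = 9396 - 788 = 8608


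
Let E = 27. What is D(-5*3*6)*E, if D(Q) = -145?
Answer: -3915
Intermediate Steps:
D(-5*3*6)*E = -145*27 = -3915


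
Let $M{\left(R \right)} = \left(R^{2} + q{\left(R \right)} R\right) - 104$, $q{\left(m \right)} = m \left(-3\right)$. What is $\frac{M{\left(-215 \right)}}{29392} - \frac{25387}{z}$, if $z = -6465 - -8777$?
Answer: $- \frac{1363863}{96526} \approx -14.129$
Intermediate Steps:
$z = 2312$ ($z = -6465 + 8777 = 2312$)
$q{\left(m \right)} = - 3 m$
$M{\left(R \right)} = -104 - 2 R^{2}$ ($M{\left(R \right)} = \left(R^{2} + - 3 R R\right) - 104 = \left(R^{2} - 3 R^{2}\right) - 104 = - 2 R^{2} - 104 = -104 - 2 R^{2}$)
$\frac{M{\left(-215 \right)}}{29392} - \frac{25387}{z} = \frac{-104 - 2 \left(-215\right)^{2}}{29392} - \frac{25387}{2312} = \left(-104 - 92450\right) \frac{1}{29392} - \frac{25387}{2312} = \left(-92554\right) \frac{1}{29392} - \frac{25387}{2312} = - \frac{4207}{1336} - \frac{25387}{2312} = - \frac{1363863}{96526}$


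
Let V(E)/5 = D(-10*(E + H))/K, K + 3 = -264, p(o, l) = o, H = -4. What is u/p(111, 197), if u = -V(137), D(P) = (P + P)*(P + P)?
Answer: 35378000/29637 ≈ 1193.7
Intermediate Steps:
K = -267 (K = -3 - 264 = -267)
D(P) = 4*P² (D(P) = (2*P)*(2*P) = 4*P²)
V(E) = -20*(40 - 10*E)²/267 (V(E) = 5*((4*(-10*(E - 4))²)/(-267)) = 5*((4*(-10*(-4 + E))²)*(-1/267)) = 5*((4*(40 - 10*E)²)*(-1/267)) = 5*(-4*(40 - 10*E)²/267) = -20*(40 - 10*E)²/267)
u = 35378000/267 (u = -(-2000)*(-4 + 137)²/267 = -(-2000)*133²/267 = -(-2000)*17689/267 = -1*(-35378000/267) = 35378000/267 ≈ 1.3250e+5)
u/p(111, 197) = (35378000/267)/111 = (35378000/267)*(1/111) = 35378000/29637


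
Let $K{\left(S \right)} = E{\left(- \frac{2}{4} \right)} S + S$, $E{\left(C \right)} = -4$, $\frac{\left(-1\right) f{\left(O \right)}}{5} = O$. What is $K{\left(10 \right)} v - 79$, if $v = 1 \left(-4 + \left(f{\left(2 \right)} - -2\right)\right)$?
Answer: $281$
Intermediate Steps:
$f{\left(O \right)} = - 5 O$
$v = -12$ ($v = 1 \left(-4 - 8\right) = 1 \left(-12\right) = -12$)
$K{\left(S \right)} = - 3 S$ ($K{\left(S \right)} = - 4 S + S = - 3 S$)
$K{\left(10 \right)} v - 79 = \left(-3\right) 10 \left(-12\right) - 79 = \left(-30\right) \left(-12\right) - 79 = 360 - 79 = 281$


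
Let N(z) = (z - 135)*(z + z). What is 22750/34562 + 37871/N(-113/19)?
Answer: 243140467611/10458945068 ≈ 23.247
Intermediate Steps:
N(z) = 2*z*(-135 + z) (N(z) = (-135 + z)*(2*z) = 2*z*(-135 + z))
22750/34562 + 37871/N(-113/19) = 22750/34562 + 37871/((2*(-113/19)*(-135 - 113/19))) = 22750*(1/34562) + 37871/((2*(-113*1/19)*(-135 - 113*1/19))) = 11375/17281 + 37871/((2*(-113/19)*(-135 - 113/19))) = 11375/17281 + 37871/((2*(-113/19)*(-2678/19))) = 11375/17281 + 37871/(605228/361) = 11375/17281 + 37871*(361/605228) = 11375/17281 + 13671431/605228 = 243140467611/10458945068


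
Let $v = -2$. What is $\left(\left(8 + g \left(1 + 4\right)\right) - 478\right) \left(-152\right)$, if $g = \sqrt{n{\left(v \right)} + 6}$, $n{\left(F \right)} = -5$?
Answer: $70680$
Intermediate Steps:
$g = 1$ ($g = \sqrt{-5 + 6} = \sqrt{1} = 1$)
$\left(\left(8 + g \left(1 + 4\right)\right) - 478\right) \left(-152\right) = \left(\left(8 + 1 \left(1 + 4\right)\right) - 478\right) \left(-152\right) = \left(\left(8 + 1 \cdot 5\right) - 478\right) \left(-152\right) = \left(\left(8 + 5\right) - 478\right) \left(-152\right) = \left(13 - 478\right) \left(-152\right) = \left(-465\right) \left(-152\right) = 70680$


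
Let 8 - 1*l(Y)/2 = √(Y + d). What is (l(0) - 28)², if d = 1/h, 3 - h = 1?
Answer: (12 + √2)² ≈ 179.94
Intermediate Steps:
h = 2 (h = 3 - 1*1 = 3 - 1 = 2)
d = ½ (d = 1/2 = ½ ≈ 0.50000)
l(Y) = 16 - 2*√(½ + Y) (l(Y) = 16 - 2*√(Y + ½) = 16 - 2*√(½ + Y))
(l(0) - 28)² = ((16 - √(2 + 4*0)) - 28)² = ((16 - √(2 + 0)) - 28)² = ((16 - √2) - 28)² = (-12 - √2)²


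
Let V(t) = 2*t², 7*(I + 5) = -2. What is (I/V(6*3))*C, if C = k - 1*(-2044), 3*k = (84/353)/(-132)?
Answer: -125855759/7548552 ≈ -16.673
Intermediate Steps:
I = -37/7 (I = -5 + (⅐)*(-2) = -5 - 2/7 = -37/7 ≈ -5.2857)
k = -7/11649 (k = ((84/353)/(-132))/3 = ((84*(1/353))*(-1/132))/3 = ((84/353)*(-1/132))/3 = (⅓)*(-7/3883) = -7/11649 ≈ -0.00060091)
C = 23810549/11649 (C = -7/11649 - 1*(-2044) = -7/11649 + 2044 = 23810549/11649 ≈ 2044.0)
(I/V(6*3))*C = -37/(7*(2*(6*3)²))*(23810549/11649) = -37/(7*(2*18²))*(23810549/11649) = -37/(7*(2*324))*(23810549/11649) = -37/7/648*(23810549/11649) = -37/7*1/648*(23810549/11649) = -37/4536*23810549/11649 = -125855759/7548552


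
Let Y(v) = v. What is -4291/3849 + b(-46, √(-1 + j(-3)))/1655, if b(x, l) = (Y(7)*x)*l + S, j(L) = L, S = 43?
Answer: -6936098/6370095 - 644*I/1655 ≈ -1.0889 - 0.38912*I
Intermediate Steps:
b(x, l) = 43 + 7*l*x (b(x, l) = (7*x)*l + 43 = 7*l*x + 43 = 43 + 7*l*x)
-4291/3849 + b(-46, √(-1 + j(-3)))/1655 = -4291/3849 + (43 + 7*√(-1 - 3)*(-46))/1655 = -4291*1/3849 + (43 + 7*√(-4)*(-46))*(1/1655) = -4291/3849 + (43 + 7*(2*I)*(-46))*(1/1655) = -4291/3849 + (43 - 644*I)*(1/1655) = -4291/3849 + (43/1655 - 644*I/1655) = -6936098/6370095 - 644*I/1655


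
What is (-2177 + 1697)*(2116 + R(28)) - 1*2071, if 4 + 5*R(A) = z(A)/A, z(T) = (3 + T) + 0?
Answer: -7122313/7 ≈ -1.0175e+6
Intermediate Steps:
z(T) = 3 + T
R(A) = -⅘ + (3 + A)/(5*A) (R(A) = -⅘ + ((3 + A)/A)/5 = -⅘ + (3 + A)/(5*A))
(-2177 + 1697)*(2116 + R(28)) - 1*2071 = (-2177 + 1697)*(2116 + (⅗)*(1 - 1*28)/28) - 1*2071 = -480*(2116 + (⅗)*(1/28)*(1 - 28)) - 2071 = -480*(2116 + (⅗)*(1/28)*(-27)) - 2071 = -480*(2116 - 81/140) - 2071 = -480*296159/140 - 2071 = -7107816/7 - 2071 = -7122313/7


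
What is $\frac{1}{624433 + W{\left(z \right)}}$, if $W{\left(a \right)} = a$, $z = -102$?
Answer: $\frac{1}{624331} \approx 1.6017 \cdot 10^{-6}$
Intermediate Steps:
$\frac{1}{624433 + W{\left(z \right)}} = \frac{1}{624433 - 102} = \frac{1}{624331}$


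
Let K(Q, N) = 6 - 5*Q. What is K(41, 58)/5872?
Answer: -199/5872 ≈ -0.033890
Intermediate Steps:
K(41, 58)/5872 = (6 - 5*41)/5872 = (6 - 205)*(1/5872) = -199*1/5872 = -199/5872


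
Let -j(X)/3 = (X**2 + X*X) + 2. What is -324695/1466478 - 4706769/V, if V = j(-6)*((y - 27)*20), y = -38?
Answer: -89693335469/5425968600 ≈ -16.530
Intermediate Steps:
j(X) = -6 - 6*X**2 (j(X) = -3*((X**2 + X*X) + 2) = -3*((X**2 + X**2) + 2) = -3*(2*X**2 + 2) = -3*(2 + 2*X**2) = -6 - 6*X**2)
V = 288600 (V = (-6 - 6*(-6)**2)*((-38 - 27)*20) = (-6 - 6*36)*(-65*20) = (-6 - 216)*(-1300) = -222*(-1300) = 288600)
-324695/1466478 - 4706769/V = -324695/1466478 - 4706769/288600 = -324695*1/1466478 - 4706769*1/288600 = -324695/1466478 - 1568923/96200 = -89693335469/5425968600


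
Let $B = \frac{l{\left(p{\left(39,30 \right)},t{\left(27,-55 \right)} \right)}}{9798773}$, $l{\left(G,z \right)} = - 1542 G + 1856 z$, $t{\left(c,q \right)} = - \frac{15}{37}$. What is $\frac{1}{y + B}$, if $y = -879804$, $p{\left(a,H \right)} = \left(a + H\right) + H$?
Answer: $- \frac{362554601}{318976993854390} \approx -1.1366 \cdot 10^{-6}$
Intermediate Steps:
$t{\left(c,q \right)} = - \frac{15}{37}$ ($t{\left(c,q \right)} = \left(-15\right) \frac{1}{37} = - \frac{15}{37}$)
$p{\left(a,H \right)} = a + 2 H$ ($p{\left(a,H \right)} = \left(H + a\right) + H = a + 2 H$)
$B = - \frac{5676186}{362554601}$ ($B = \frac{- 1542 \left(39 + 2 \cdot 30\right) + 1856 \left(- \frac{15}{37}\right)}{9798773} = \left(- 1542 \left(39 + 60\right) - \frac{27840}{37}\right) \frac{1}{9798773} = \left(\left(-1542\right) 99 - \frac{27840}{37}\right) \frac{1}{9798773} = \left(-152658 - \frac{27840}{37}\right) \frac{1}{9798773} = \left(- \frac{5676186}{37}\right) \frac{1}{9798773} = - \frac{5676186}{362554601} \approx -0.015656$)
$\frac{1}{y + B} = \frac{1}{-879804 - \frac{5676186}{362554601}} = \frac{1}{- \frac{318976993854390}{362554601}} = - \frac{362554601}{318976993854390}$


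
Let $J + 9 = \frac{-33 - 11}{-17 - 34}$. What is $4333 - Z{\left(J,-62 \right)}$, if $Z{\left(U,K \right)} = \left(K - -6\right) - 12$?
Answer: $4401$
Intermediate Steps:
$J = - \frac{415}{51}$ ($J = -9 + \frac{-33 - 11}{-17 - 34} = -9 - \frac{44}{-51} = -9 - - \frac{44}{51} = -9 + \frac{44}{51} = - \frac{415}{51} \approx -8.1373$)
$Z{\left(U,K \right)} = -6 + K$ ($Z{\left(U,K \right)} = \left(K + 6\right) - 12 = \left(6 + K\right) - 12 = -6 + K$)
$4333 - Z{\left(J,-62 \right)} = 4333 - \left(-6 - 62\right) = 4333 - -68 = 4333 + 68 = 4401$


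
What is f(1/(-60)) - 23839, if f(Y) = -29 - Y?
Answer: -1432079/60 ≈ -23868.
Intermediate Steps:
f(1/(-60)) - 23839 = (-29 - 1/(-60)) - 23839 = (-29 - 1*(-1/60)) - 23839 = (-29 + 1/60) - 23839 = -1739/60 - 23839 = -1432079/60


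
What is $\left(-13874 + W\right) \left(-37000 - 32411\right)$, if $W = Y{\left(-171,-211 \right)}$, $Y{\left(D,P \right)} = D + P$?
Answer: $989523216$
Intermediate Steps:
$W = -382$ ($W = -171 - 211 = -382$)
$\left(-13874 + W\right) \left(-37000 - 32411\right) = \left(-13874 - 382\right) \left(-37000 - 32411\right) = \left(-14256\right) \left(-69411\right) = 989523216$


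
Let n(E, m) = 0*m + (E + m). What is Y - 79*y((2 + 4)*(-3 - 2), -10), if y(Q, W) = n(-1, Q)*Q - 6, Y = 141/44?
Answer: -3211683/44 ≈ -72993.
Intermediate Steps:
n(E, m) = E + m (n(E, m) = 0 + (E + m) = E + m)
Y = 141/44 (Y = 141*(1/44) = 141/44 ≈ 3.2045)
y(Q, W) = -6 + Q*(-1 + Q) (y(Q, W) = (-1 + Q)*Q - 6 = Q*(-1 + Q) - 6 = -6 + Q*(-1 + Q))
Y - 79*y((2 + 4)*(-3 - 2), -10) = 141/44 - 79*(-6 + ((2 + 4)*(-3 - 2))*(-1 + (2 + 4)*(-3 - 2))) = 141/44 - 79*(-6 + (6*(-5))*(-1 + 6*(-5))) = 141/44 - 79*(-6 - 30*(-1 - 30)) = 141/44 - 79*(-6 - 30*(-31)) = 141/44 - 79*(-6 + 930) = 141/44 - 79*924 = 141/44 - 72996 = -3211683/44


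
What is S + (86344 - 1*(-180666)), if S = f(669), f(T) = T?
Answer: 267679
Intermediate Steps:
S = 669
S + (86344 - 1*(-180666)) = 669 + (86344 - 1*(-180666)) = 669 + (86344 + 180666) = 669 + 267010 = 267679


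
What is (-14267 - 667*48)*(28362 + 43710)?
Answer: -3335708376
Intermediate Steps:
(-14267 - 667*48)*(28362 + 43710) = (-14267 - 32016)*72072 = -46283*72072 = -3335708376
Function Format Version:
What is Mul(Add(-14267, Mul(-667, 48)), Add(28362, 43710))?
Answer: -3335708376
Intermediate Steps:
Mul(Add(-14267, Mul(-667, 48)), Add(28362, 43710)) = Mul(Add(-14267, -32016), 72072) = Mul(-46283, 72072) = -3335708376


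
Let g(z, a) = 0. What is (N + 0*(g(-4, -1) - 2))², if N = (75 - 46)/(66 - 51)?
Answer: 841/225 ≈ 3.7378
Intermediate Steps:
N = 29/15 ≈ 1.9333
(N + 0*(g(-4, -1) - 2))² = (29/15 + 0*(0 - 2))² = (29/15 + 0*(-2))² = (29/15 + 0)² = (29/15)² = 841/225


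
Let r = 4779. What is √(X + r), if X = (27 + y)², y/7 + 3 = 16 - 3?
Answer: 2*√3547 ≈ 119.11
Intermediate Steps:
y = 70 (y = -21 + 7*(16 - 3) = -21 + 7*13 = -21 + 91 = 70)
X = 9409 (X = (27 + 70)² = 97² = 9409)
√(X + r) = √(9409 + 4779) = √14188 = 2*√3547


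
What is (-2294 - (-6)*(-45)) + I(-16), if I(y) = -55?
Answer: -2619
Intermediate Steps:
(-2294 - (-6)*(-45)) + I(-16) = (-2294 - (-6)*(-45)) - 55 = (-2294 - 1*270) - 55 = (-2294 - 270) - 55 = -2564 - 55 = -2619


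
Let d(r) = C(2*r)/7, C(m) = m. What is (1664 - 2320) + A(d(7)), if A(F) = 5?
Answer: -651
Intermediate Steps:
d(r) = 2*r/7 (d(r) = (2*r)/7 = (2*r)*(⅐) = 2*r/7)
(1664 - 2320) + A(d(7)) = (1664 - 2320) + 5 = -656 + 5 = -651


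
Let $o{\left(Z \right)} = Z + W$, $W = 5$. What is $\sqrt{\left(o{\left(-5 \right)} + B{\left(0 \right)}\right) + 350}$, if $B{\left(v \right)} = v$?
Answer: $5 \sqrt{14} \approx 18.708$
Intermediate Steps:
$o{\left(Z \right)} = 5 + Z$ ($o{\left(Z \right)} = Z + 5 = 5 + Z$)
$\sqrt{\left(o{\left(-5 \right)} + B{\left(0 \right)}\right) + 350} = \sqrt{\left(\left(5 - 5\right) + 0\right) + 350} = \sqrt{\left(0 + 0\right) + 350} = \sqrt{0 + 350} = \sqrt{350} = 5 \sqrt{14}$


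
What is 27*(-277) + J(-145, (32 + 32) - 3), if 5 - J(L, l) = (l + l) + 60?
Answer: -7656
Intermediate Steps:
J(L, l) = -55 - 2*l (J(L, l) = 5 - ((l + l) + 60) = 5 - (2*l + 60) = 5 - (60 + 2*l) = 5 + (-60 - 2*l) = -55 - 2*l)
27*(-277) + J(-145, (32 + 32) - 3) = 27*(-277) + (-55 - 2*((32 + 32) - 3)) = -7479 + (-55 - 2*(64 - 3)) = -7479 + (-55 - 2*61) = -7479 + (-55 - 122) = -7479 - 177 = -7656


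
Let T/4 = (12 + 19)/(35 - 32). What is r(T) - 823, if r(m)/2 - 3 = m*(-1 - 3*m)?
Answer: -33451/3 ≈ -11150.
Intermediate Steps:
T = 124/3 (T = 4*((12 + 19)/(35 - 32)) = 4*(31/3) = 124/3 ≈ 41.333)
r(m) = 6 + 2*m*(-1 - 3*m) (r(m) = 6 + 2*(m*(-1 - 3*m)) = 6 + 2*m*(-1 - 3*m))
r(T) - 823 = (6 - 6*(124/3)**2 - 2*124/3) - 823 = (6 - 6*15376/9 - 248/3) - 823 = (6 - 30752/3 - 248/3) - 823 = -30982/3 - 823 = -33451/3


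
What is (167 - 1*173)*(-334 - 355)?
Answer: 4134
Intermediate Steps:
(167 - 1*173)*(-334 - 355) = (167 - 173)*(-689) = -6*(-689) = 4134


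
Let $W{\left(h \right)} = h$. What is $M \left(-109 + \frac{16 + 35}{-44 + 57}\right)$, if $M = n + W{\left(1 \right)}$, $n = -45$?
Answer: $\frac{60104}{13} \approx 4623.4$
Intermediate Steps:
$M = -44$ ($M = -45 + 1 = -44$)
$M \left(-109 + \frac{16 + 35}{-44 + 57}\right) = - 44 \left(-109 + \frac{16 + 35}{-44 + 57}\right) = - 44 \left(-109 + \frac{51}{13}\right) = \left(-44\right) \left(- \frac{1366}{13}\right) = \frac{60104}{13}$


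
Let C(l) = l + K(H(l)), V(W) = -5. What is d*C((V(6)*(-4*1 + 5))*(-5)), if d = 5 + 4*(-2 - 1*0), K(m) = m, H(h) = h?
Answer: -150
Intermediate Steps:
d = -3 (d = 5 + 4*(-2 + 0) = 5 + 4*(-2) = 5 - 8 = -3)
C(l) = 2*l (C(l) = l + l = 2*l)
d*C((V(6)*(-4*1 + 5))*(-5)) = -6*-5*(-4*1 + 5)*(-5) = -6*-5*(-4 + 5)*(-5) = -6*-5*1*(-5) = -6*(-5*(-5)) = -6*25 = -3*50 = -150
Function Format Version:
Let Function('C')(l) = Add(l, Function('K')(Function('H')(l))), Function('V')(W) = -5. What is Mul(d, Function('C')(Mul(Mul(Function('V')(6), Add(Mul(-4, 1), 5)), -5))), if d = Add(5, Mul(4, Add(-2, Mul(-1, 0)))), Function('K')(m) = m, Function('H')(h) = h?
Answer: -150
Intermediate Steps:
d = -3 (d = Add(5, Mul(4, Add(-2, 0))) = Add(5, Mul(4, -2)) = Add(5, -8) = -3)
Function('C')(l) = Mul(2, l) (Function('C')(l) = Add(l, l) = Mul(2, l))
Mul(d, Function('C')(Mul(Mul(Function('V')(6), Add(Mul(-4, 1), 5)), -5))) = Mul(-3, Mul(2, Mul(Mul(-5, Add(Mul(-4, 1), 5)), -5))) = Mul(-3, Mul(2, Mul(Mul(-5, Add(-4, 5)), -5))) = Mul(-3, Mul(2, Mul(Mul(-5, 1), -5))) = Mul(-3, Mul(2, Mul(-5, -5))) = Mul(-3, Mul(2, 25)) = Mul(-3, 50) = -150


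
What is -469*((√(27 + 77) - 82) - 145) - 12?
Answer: 106451 - 938*√26 ≈ 1.0167e+5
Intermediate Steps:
-469*((√(27 + 77) - 82) - 145) - 12 = -469*((√104 - 82) - 145) - 12 = -469*((2*√26 - 82) - 145) - 12 = -469*((-82 + 2*√26) - 145) - 12 = -469*(-227 + 2*√26) - 12 = (106463 - 938*√26) - 12 = 106451 - 938*√26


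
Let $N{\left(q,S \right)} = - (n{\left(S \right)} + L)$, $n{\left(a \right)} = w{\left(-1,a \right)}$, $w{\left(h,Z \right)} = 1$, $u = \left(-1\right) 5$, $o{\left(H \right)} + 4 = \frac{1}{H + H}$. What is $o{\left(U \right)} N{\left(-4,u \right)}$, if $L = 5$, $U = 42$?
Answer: $\frac{335}{14} \approx 23.929$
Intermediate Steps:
$o{\left(H \right)} = -4 + \frac{1}{2 H}$ ($o{\left(H \right)} = -4 + \frac{1}{H + H} = -4 + \frac{1}{2 H}$)
$u = -5$
$n{\left(a \right)} = 1$
$N{\left(q,S \right)} = -6$ ($N{\left(q,S \right)} = - (1 + 5) = \left(-1\right) 6 = -6$)
$o{\left(U \right)} N{\left(-4,u \right)} = \left(-4 + \frac{1}{2 \cdot 42}\right) \left(-6\right) = \left(-4 + \frac{1}{2} \cdot \frac{1}{42}\right) \left(-6\right) = \left(-4 + \frac{1}{84}\right) \left(-6\right) = \left(- \frac{335}{84}\right) \left(-6\right) = \frac{335}{14}$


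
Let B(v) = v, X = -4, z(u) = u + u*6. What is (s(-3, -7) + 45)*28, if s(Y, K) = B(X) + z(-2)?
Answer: 756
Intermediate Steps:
z(u) = 7*u (z(u) = u + 6*u = 7*u)
s(Y, K) = -18 (s(Y, K) = -4 + 7*(-2) = -4 - 14 = -18)
(s(-3, -7) + 45)*28 = (-18 + 45)*28 = 27*28 = 756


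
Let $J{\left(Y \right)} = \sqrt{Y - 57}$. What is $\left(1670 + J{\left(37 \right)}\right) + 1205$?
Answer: $2875 + 2 i \sqrt{5} \approx 2875.0 + 4.4721 i$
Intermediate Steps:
$J{\left(Y \right)} = \sqrt{-57 + Y}$
$\left(1670 + J{\left(37 \right)}\right) + 1205 = \left(1670 + \sqrt{-57 + 37}\right) + 1205 = \left(1670 + \sqrt{-20}\right) + 1205 = \left(1670 + 2 i \sqrt{5}\right) + 1205 = 2875 + 2 i \sqrt{5}$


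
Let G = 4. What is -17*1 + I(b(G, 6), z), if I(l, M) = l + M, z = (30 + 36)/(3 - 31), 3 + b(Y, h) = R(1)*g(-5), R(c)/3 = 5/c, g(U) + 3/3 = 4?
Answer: 317/14 ≈ 22.643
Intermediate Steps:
g(U) = 3 (g(U) = -1 + 4 = 3)
R(c) = 15/c (R(c) = 3*(5/c) = 15/c)
b(Y, h) = 42 (b(Y, h) = -3 + (15/1)*3 = -3 + (15*1)*3 = -3 + 15*3 = -3 + 45 = 42)
z = -33/14 (z = 66/(-28) = 66*(-1/28) = -33/14 ≈ -2.3571)
I(l, M) = M + l
-17*1 + I(b(G, 6), z) = -17*1 + (-33/14 + 42) = -17 + 555/14 = 317/14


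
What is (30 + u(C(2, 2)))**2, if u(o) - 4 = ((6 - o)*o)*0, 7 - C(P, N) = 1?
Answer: 1156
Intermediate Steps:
C(P, N) = 6 (C(P, N) = 7 - 1*1 = 7 - 1 = 6)
u(o) = 4 (u(o) = 4 + ((6 - o)*o)*0 = 4 + (o*(6 - o))*0 = 4 + 0 = 4)
(30 + u(C(2, 2)))**2 = (30 + 4)**2 = 34**2 = 1156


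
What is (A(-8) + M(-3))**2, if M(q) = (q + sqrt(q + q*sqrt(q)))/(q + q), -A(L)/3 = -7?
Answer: (129 - sqrt(3)*sqrt(-1 - I*sqrt(3)))**2/36 ≈ 453.39 + 15.058*I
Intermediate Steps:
A(L) = 21 (A(L) = -3*(-7) = 21)
M(q) = (q + sqrt(q + q**(3/2)))/(2*q) (M(q) = (q + sqrt(q + q**(3/2)))/((2*q)) = (q + sqrt(q + q**(3/2)))*(1/(2*q)) = (q + sqrt(q + q**(3/2)))/(2*q))
(A(-8) + M(-3))**2 = (21 + (1/2)*(-3 + sqrt(-3 + (-3)**(3/2)))/(-3))**2 = (21 + (1/2)*(-1/3)*(-3 + sqrt(-3 - 3*I*sqrt(3))))**2 = (21 + (1/2 - sqrt(-3 - 3*I*sqrt(3))/6))**2 = (43/2 - sqrt(-3 - 3*I*sqrt(3))/6)**2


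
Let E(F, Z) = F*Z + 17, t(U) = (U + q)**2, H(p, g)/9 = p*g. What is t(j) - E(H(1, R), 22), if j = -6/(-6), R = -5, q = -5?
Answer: 989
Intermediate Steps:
H(p, g) = 9*g*p (H(p, g) = 9*(p*g) = 9*(g*p) = 9*g*p)
j = 1 (j = -6*(-1/6) = 1)
t(U) = (-5 + U)**2 (t(U) = (U - 5)**2 = (-5 + U)**2)
E(F, Z) = 17 + F*Z
t(j) - E(H(1, R), 22) = (-5 + 1)**2 - (17 + (9*(-5)*1)*22) = (-4)**2 - (17 - 45*22) = 16 - (17 - 990) = 16 - 1*(-973) = 16 + 973 = 989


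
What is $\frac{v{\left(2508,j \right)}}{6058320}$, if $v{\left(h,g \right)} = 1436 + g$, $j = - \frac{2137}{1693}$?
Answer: $\frac{2429011}{10256735760} \approx 0.00023682$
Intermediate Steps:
$j = - \frac{2137}{1693}$ ($j = \left(-2137\right) \frac{1}{1693} = - \frac{2137}{1693} \approx -1.2623$)
$\frac{v{\left(2508,j \right)}}{6058320} = \frac{1436 - \frac{2137}{1693}}{6058320} = \frac{2429011}{1693} \cdot \frac{1}{6058320} = \frac{2429011}{10256735760}$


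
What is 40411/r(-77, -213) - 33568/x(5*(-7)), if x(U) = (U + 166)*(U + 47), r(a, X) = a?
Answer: -2361101/4323 ≈ -546.17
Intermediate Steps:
x(U) = (47 + U)*(166 + U) (x(U) = (166 + U)*(47 + U) = (47 + U)*(166 + U))
40411/r(-77, -213) - 33568/x(5*(-7)) = 40411/(-77) - 33568/(7802 + (5*(-7))² + 213*(5*(-7))) = 40411*(-1/77) - 33568/(7802 + (-35)² + 213*(-35)) = -5773/11 - 33568/(7802 + 1225 - 7455) = -5773/11 - 33568/1572 = -5773/11 - 33568*1/1572 = -5773/11 - 8392/393 = -2361101/4323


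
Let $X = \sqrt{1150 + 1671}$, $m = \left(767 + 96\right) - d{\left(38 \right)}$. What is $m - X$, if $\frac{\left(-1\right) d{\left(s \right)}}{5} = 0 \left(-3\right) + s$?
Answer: $1053 - \sqrt{2821} \approx 999.89$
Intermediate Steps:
$d{\left(s \right)} = - 5 s$ ($d{\left(s \right)} = - 5 \left(0 \left(-3\right) + s\right) = - 5 \left(0 + s\right) = - 5 s$)
$m = 1053$ ($m = \left(767 + 96\right) - \left(-5\right) 38 = 863 - -190 = 863 + 190 = 1053$)
$X = \sqrt{2821} \approx 53.113$
$m - X = 1053 - \sqrt{2821}$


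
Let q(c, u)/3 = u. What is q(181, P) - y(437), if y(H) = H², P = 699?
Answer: -188872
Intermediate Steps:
q(c, u) = 3*u
q(181, P) - y(437) = 3*699 - 1*437² = 2097 - 1*190969 = 2097 - 190969 = -188872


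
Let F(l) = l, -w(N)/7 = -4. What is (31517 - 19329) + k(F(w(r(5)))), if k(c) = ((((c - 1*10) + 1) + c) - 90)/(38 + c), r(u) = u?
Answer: 804365/66 ≈ 12187.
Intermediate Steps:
w(N) = 28 (w(N) = -7*(-4) = 28)
k(c) = (-99 + 2*c)/(38 + c) (k(c) = ((((c - 10) + 1) + c) - 90)/(38 + c) = ((((-10 + c) + 1) + c) - 90)/(38 + c) = (((-9 + c) + c) - 90)/(38 + c) = ((-9 + 2*c) - 90)/(38 + c) = (-99 + 2*c)/(38 + c))
(31517 - 19329) + k(F(w(r(5)))) = (31517 - 19329) + (-99 + 2*28)/(38 + 28) = 12188 + (-99 + 56)/66 = 12188 + (1/66)*(-43) = 12188 - 43/66 = 804365/66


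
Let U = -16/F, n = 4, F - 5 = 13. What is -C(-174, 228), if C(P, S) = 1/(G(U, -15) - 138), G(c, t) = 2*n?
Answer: 1/130 ≈ 0.0076923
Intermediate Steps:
F = 18 (F = 5 + 13 = 18)
U = -8/9 (U = -16/18 = -16*1/18 = -8/9 ≈ -0.88889)
G(c, t) = 8 (G(c, t) = 2*4 = 8)
C(P, S) = -1/130 (C(P, S) = 1/(8 - 138) = 1/(-130) = -1/130)
-C(-174, 228) = -1*(-1/130) = 1/130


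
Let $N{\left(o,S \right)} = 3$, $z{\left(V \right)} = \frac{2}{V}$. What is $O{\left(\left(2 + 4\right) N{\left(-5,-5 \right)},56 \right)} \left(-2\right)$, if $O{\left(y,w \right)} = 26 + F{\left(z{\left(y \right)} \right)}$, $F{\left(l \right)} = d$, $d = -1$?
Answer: $-50$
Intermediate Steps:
$F{\left(l \right)} = -1$
$O{\left(y,w \right)} = 25$ ($O{\left(y,w \right)} = 26 - 1 = 25$)
$O{\left(\left(2 + 4\right) N{\left(-5,-5 \right)},56 \right)} \left(-2\right) = 25 \left(-2\right) = -50$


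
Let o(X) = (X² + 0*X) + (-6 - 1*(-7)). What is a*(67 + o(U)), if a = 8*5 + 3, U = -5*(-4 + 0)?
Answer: 20124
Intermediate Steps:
U = 20 (U = -5*(-4) = 20)
o(X) = 1 + X² (o(X) = (X² + 0) + (-6 + 7) = X² + 1 = 1 + X²)
a = 43 (a = 40 + 3 = 43)
a*(67 + o(U)) = 43*(67 + (1 + 20²)) = 43*(67 + (1 + 400)) = 43*(67 + 401) = 43*468 = 20124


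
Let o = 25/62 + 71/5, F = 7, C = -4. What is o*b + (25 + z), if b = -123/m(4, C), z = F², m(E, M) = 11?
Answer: -304481/3410 ≈ -89.291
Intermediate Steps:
z = 49 (z = 7² = 49)
b = -123/11 ≈ -11.182
o = 4527/310 (o = 25*(1/62) + 71*(⅕) = 25/62 + 71/5 = 4527/310 ≈ 14.603)
o*b + (25 + z) = (4527/310)*(-123/11) + (25 + 49) = -556821/3410 + 74 = -304481/3410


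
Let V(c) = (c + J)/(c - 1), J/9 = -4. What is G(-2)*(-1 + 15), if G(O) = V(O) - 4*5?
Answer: -308/3 ≈ -102.67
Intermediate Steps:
J = -36 (J = 9*(-4) = -36)
V(c) = (-36 + c)/(-1 + c) (V(c) = (c - 36)/(c - 1) = (-36 + c)/(-1 + c))
G(O) = -20 + (-36 + O)/(-1 + O) (G(O) = (-36 + O)/(-1 + O) - 4*5 = (-36 + O)/(-1 + O) - 20 = -20 + (-36 + O)/(-1 + O))
G(-2)*(-1 + 15) = ((-16 - 19*(-2))/(-1 - 2))*(-1 + 15) = ((-16 + 38)/(-3))*14 = -1/3*22*14 = -22/3*14 = -308/3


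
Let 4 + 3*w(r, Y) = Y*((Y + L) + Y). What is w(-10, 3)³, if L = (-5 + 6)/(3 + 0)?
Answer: 125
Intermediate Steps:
L = ⅓ (L = 1/3 = 1*(⅓) = ⅓ ≈ 0.33333)
w(r, Y) = -4/3 + Y*(⅓ + 2*Y)/3 (w(r, Y) = -4/3 + (Y*((Y + ⅓) + Y))/3 = -4/3 + (Y*((⅓ + Y) + Y))/3 = -4/3 + (Y*(⅓ + 2*Y))/3 = -4/3 + Y*(⅓ + 2*Y)/3)
w(-10, 3)³ = (-4/3 + (⅑)*3 + (⅔)*3²)³ = (-4/3 + ⅓ + (⅔)*9)³ = (-4/3 + ⅓ + 6)³ = 5³ = 125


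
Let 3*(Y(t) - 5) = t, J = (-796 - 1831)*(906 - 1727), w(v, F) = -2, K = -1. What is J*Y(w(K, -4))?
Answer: 28037971/3 ≈ 9.3460e+6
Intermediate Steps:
J = 2156767 (J = -2627*(-821) = 2156767)
Y(t) = 5 + t/3
J*Y(w(K, -4)) = 2156767*(5 + (⅓)*(-2)) = 2156767*(5 - ⅔) = 2156767*(13/3) = 28037971/3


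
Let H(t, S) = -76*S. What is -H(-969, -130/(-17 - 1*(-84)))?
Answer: -9880/67 ≈ -147.46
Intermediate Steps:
-H(-969, -130/(-17 - 1*(-84))) = -(-76)*(-130/(-17 - 1*(-84))) = -(-76)*(-130/(-17 + 84)) = -(-76)*(-130/67) = -(-76)*(-130*1/67) = -(-76)*(-130)/67 = -1*9880/67 = -9880/67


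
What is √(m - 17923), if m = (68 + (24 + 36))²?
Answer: 9*I*√19 ≈ 39.23*I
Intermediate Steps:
m = 16384 (m = (68 + 60)² = 128² = 16384)
√(m - 17923) = √(16384 - 17923) = √(-1539) = 9*I*√19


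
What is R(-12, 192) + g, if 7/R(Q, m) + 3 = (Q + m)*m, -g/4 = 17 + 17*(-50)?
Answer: 115143931/34557 ≈ 3332.0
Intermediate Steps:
g = 3332 (g = -4*(17 + 17*(-50)) = -4*(17 - 850) = -4*(-833) = 3332)
R(Q, m) = 7/(-3 + m*(Q + m)) (R(Q, m) = 7/(-3 + (Q + m)*m) = 7/(-3 + m*(Q + m)))
R(-12, 192) + g = 7/(-3 + 192**2 - 12*192) + 3332 = 7/(-3 + 36864 - 2304) + 3332 = 7/34557 + 3332 = 115143931/34557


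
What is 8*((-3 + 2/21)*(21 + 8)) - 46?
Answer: -15118/21 ≈ -719.90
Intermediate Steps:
8*((-3 + 2/21)*(21 + 8)) - 46 = 8*((-3 + 2*(1/21))*29) - 46 = 8*((-3 + 2/21)*29) - 46 = 8*(-61/21*29) - 46 = 8*(-1769/21) - 46 = -14152/21 - 46 = -15118/21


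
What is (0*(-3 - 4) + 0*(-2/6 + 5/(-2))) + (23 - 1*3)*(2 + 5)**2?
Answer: 980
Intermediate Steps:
(0*(-3 - 4) + 0*(-2/6 + 5/(-2))) + (23 - 1*3)*(2 + 5)**2 = (0*(-7) + 0*(-2*1/6 + 5*(-1/2))) + (23 - 3)*7**2 = (0 + 0*(-1/3 - 5/2)) + 20*49 = (0 + 0*(-17/6)) + 980 = (0 + 0) + 980 = 0 + 980 = 980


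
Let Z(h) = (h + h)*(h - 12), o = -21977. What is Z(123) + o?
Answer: 5329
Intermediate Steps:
Z(h) = 2*h*(-12 + h) (Z(h) = (2*h)*(-12 + h) = 2*h*(-12 + h))
Z(123) + o = 2*123*(-12 + 123) - 21977 = 2*123*111 - 21977 = 27306 - 21977 = 5329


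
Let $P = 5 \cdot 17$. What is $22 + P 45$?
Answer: $3847$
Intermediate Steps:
$P = 85$
$22 + P 45 = 22 + 85 \cdot 45 = 22 + 3825 = 3847$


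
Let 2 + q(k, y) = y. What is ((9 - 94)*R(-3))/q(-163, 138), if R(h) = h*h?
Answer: -45/8 ≈ -5.6250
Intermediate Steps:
q(k, y) = -2 + y
R(h) = h²
((9 - 94)*R(-3))/q(-163, 138) = ((9 - 94)*(-3)²)/(-2 + 138) = -85*9/136 = -765*1/136 = -45/8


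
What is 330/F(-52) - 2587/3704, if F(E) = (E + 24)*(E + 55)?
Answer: -119969/25928 ≈ -4.6270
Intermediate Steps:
F(E) = (24 + E)*(55 + E)
330/F(-52) - 2587/3704 = 330/(1320 + (-52)² + 79*(-52)) - 2587/3704 = 330/(1320 + 2704 - 4108) - 2587*1/3704 = 330/(-84) - 2587/3704 = 330*(-1/84) - 2587/3704 = -55/14 - 2587/3704 = -119969/25928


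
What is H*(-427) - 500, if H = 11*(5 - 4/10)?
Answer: -110531/5 ≈ -22106.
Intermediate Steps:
H = 253/5 (H = 11*(5 - 4*⅒) = 11*(5 - ⅖) = 11*(23/5) = 253/5 ≈ 50.600)
H*(-427) - 500 = (253/5)*(-427) - 500 = -108031/5 - 500 = -110531/5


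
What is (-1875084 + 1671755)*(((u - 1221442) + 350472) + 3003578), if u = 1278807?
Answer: -693639600535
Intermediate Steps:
(-1875084 + 1671755)*(((u - 1221442) + 350472) + 3003578) = (-1875084 + 1671755)*(((1278807 - 1221442) + 350472) + 3003578) = -203329*((57365 + 350472) + 3003578) = -203329*(407837 + 3003578) = -203329*3411415 = -693639600535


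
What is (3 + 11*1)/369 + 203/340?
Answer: 79667/125460 ≈ 0.63500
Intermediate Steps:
(3 + 11*1)/369 + 203/340 = (3 + 11)*(1/369) + 203*(1/340) = 14*(1/369) + 203/340 = 14/369 + 203/340 = 79667/125460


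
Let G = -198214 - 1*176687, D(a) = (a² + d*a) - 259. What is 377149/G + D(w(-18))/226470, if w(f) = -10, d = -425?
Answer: -9319912671/9433758830 ≈ -0.98793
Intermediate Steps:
D(a) = -259 + a² - 425*a (D(a) = (a² - 425*a) - 259 = -259 + a² - 425*a)
G = -374901 (G = -198214 - 176687 = -374901)
377149/G + D(w(-18))/226470 = 377149/(-374901) + (-259 + (-10)² - 425*(-10))/226470 = 377149*(-1/374901) + (-259 + 100 + 4250)*(1/226470) = -377149/374901 + 4091*(1/226470) = -377149/374901 + 4091/226470 = -9319912671/9433758830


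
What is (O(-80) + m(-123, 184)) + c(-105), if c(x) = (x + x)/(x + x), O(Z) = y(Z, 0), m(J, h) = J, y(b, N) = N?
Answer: -122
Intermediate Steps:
O(Z) = 0
c(x) = 1 (c(x) = (2*x)/((2*x)) = (2*x)*(1/(2*x)) = 1)
(O(-80) + m(-123, 184)) + c(-105) = (0 - 123) + 1 = -123 + 1 = -122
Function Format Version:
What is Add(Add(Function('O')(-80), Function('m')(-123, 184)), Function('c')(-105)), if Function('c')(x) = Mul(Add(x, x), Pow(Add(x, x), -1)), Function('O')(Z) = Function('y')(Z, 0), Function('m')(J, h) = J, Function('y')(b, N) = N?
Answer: -122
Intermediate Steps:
Function('O')(Z) = 0
Function('c')(x) = 1 (Function('c')(x) = Mul(Mul(2, x), Pow(Mul(2, x), -1)) = Mul(Mul(2, x), Mul(Rational(1, 2), Pow(x, -1))) = 1)
Add(Add(Function('O')(-80), Function('m')(-123, 184)), Function('c')(-105)) = Add(Add(0, -123), 1) = Add(-123, 1) = -122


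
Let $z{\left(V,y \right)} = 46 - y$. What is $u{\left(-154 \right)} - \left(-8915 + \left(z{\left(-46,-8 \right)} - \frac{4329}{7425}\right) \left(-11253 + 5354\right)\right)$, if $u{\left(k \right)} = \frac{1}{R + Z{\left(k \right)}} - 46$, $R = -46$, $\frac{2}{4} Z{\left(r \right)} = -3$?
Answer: $\frac{13898556887}{42900} \approx 3.2398 \cdot 10^{5}$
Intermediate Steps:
$Z{\left(r \right)} = -6$ ($Z{\left(r \right)} = 2 \left(-3\right) = -6$)
$u{\left(k \right)} = - \frac{2393}{52}$ ($u{\left(k \right)} = \frac{1}{-46 - 6} - 46 = \frac{1}{-52} - 46 = - \frac{1}{52} - 46 = - \frac{2393}{52}$)
$u{\left(-154 \right)} - \left(-8915 + \left(z{\left(-46,-8 \right)} - \frac{4329}{7425}\right) \left(-11253 + 5354\right)\right) = - \frac{2393}{52} - \left(-8915 + \left(\left(46 - -8\right) - \frac{4329}{7425}\right) \left(-11253 + 5354\right)\right) = - \frac{2393}{52} - \left(-8915 + \left(\left(46 + 8\right) - \frac{481}{825}\right) \left(-5899\right)\right) = - \frac{2393}{52} - \left(-8915 + \left(54 - \frac{481}{825}\right) \left(-5899\right)\right) = - \frac{2393}{52} - \left(-8915 + \frac{44069}{825} \left(-5899\right)\right) = - \frac{2393}{52} - \left(-8915 - \frac{259963031}{825}\right) = - \frac{2393}{52} - - \frac{267317906}{825} = - \frac{2393}{52} + \frac{267317906}{825} = \frac{13898556887}{42900}$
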